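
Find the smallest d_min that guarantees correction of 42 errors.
Correcting t errors requires d_min ≥ 2t + 1 = 2·42 + 1 = 85.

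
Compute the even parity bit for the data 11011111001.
Sum of data bits: 1+1+0+1+1+1+1+1+0+0+1 = 8.
8 mod 2 = 0, so parity bit = 0.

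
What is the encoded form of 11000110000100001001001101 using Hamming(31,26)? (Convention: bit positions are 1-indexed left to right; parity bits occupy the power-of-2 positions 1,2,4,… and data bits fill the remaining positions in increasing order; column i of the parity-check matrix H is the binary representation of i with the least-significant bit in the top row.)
Codeword c = d · G (mod 2), d = 11000110000100001001001101:
  c[0] = d·G[:,0] = (11000110000100001001001101)·(11011010101101010101010101) mod 2 = 1+1+0+0+0+0+1+0+0+0+0+1+0+0+0+0+0+0+0+1+0+0+0+1+0+1 mod 2 = 1
  c[1] = d·G[:,1] = (11000110000100001001001101)·(10110110011011001100110011) mod 2 = 1+0+0+0+0+1+1+0+0+0+0+0+0+0+0+0+1+0+0+0+0+0+0+0+0+1 mod 2 = 1
  c[2] = d·G[:,2] = (11000110000100001001001101)·(10000000000000000000000000) mod 2 = 1+0+0+0+0+0+0+0+0+0+0+0+0+0+0+0+0+0+0+0+0+0+0+0+0+0 mod 2 = 1
  c[3] = d·G[:,3] = (11000110000100001001001101)·(01110001111000111100001111) mod 2 = 0+1+0+0+0+0+0+0+0+0+0+0+0+0+0+0+1+0+0+0+0+0+1+1+0+1 mod 2 = 1
  c[4] = d·G[:,4] = (11000110000100001001001101)·(01000000000000000000000000) mod 2 = 0+1+0+0+0+0+0+0+0+0+0+0+0+0+0+0+0+0+0+0+0+0+0+0+0+0 mod 2 = 1
  c[5] = d·G[:,5] = (11000110000100001001001101)·(00100000000000000000000000) mod 2 = 0+0+0+0+0+0+0+0+0+0+0+0+0+0+0+0+0+0+0+0+0+0+0+0+0+0 mod 2 = 0
  c[6] = d·G[:,6] = (11000110000100001001001101)·(00010000000000000000000000) mod 2 = 0+0+0+0+0+0+0+0+0+0+0+0+0+0+0+0+0+0+0+0+0+0+0+0+0+0 mod 2 = 0
  c[7] = d·G[:,7] = (11000110000100001001001101)·(00001111111000000011111111) mod 2 = 0+0+0+0+0+1+1+0+0+0+0+0+0+0+0+0+0+0+0+1+0+0+1+1+0+1 mod 2 = 0
  c[8] = d·G[:,8] = (11000110000100001001001101)·(00001000000000000000000000) mod 2 = 0+0+0+0+0+0+0+0+0+0+0+0+0+0+0+0+0+0+0+0+0+0+0+0+0+0 mod 2 = 0
  c[9] = d·G[:,9] = (11000110000100001001001101)·(00000100000000000000000000) mod 2 = 0+0+0+0+0+1+0+0+0+0+0+0+0+0+0+0+0+0+0+0+0+0+0+0+0+0 mod 2 = 1
  c[10] = d·G[:,10] = (11000110000100001001001101)·(00000010000000000000000000) mod 2 = 0+0+0+0+0+0+1+0+0+0+0+0+0+0+0+0+0+0+0+0+0+0+0+0+0+0 mod 2 = 1
  c[11] = d·G[:,11] = (11000110000100001001001101)·(00000001000000000000000000) mod 2 = 0+0+0+0+0+0+0+0+0+0+0+0+0+0+0+0+0+0+0+0+0+0+0+0+0+0 mod 2 = 0
  c[12] = d·G[:,12] = (11000110000100001001001101)·(00000000100000000000000000) mod 2 = 0+0+0+0+0+0+0+0+0+0+0+0+0+0+0+0+0+0+0+0+0+0+0+0+0+0 mod 2 = 0
  c[13] = d·G[:,13] = (11000110000100001001001101)·(00000000010000000000000000) mod 2 = 0+0+0+0+0+0+0+0+0+0+0+0+0+0+0+0+0+0+0+0+0+0+0+0+0+0 mod 2 = 0
  c[14] = d·G[:,14] = (11000110000100001001001101)·(00000000001000000000000000) mod 2 = 0+0+0+0+0+0+0+0+0+0+0+0+0+0+0+0+0+0+0+0+0+0+0+0+0+0 mod 2 = 0
  c[15] = d·G[:,15] = (11000110000100001001001101)·(00000000000111111111111111) mod 2 = 0+0+0+0+0+0+0+0+0+0+0+1+0+0+0+0+1+0+0+1+0+0+1+1+0+1 mod 2 = 0
  c[16] = d·G[:,16] = (11000110000100001001001101)·(00000000000100000000000000) mod 2 = 0+0+0+0+0+0+0+0+0+0+0+1+0+0+0+0+0+0+0+0+0+0+0+0+0+0 mod 2 = 1
  c[17] = d·G[:,17] = (11000110000100001001001101)·(00000000000010000000000000) mod 2 = 0+0+0+0+0+0+0+0+0+0+0+0+0+0+0+0+0+0+0+0+0+0+0+0+0+0 mod 2 = 0
  c[18] = d·G[:,18] = (11000110000100001001001101)·(00000000000001000000000000) mod 2 = 0+0+0+0+0+0+0+0+0+0+0+0+0+0+0+0+0+0+0+0+0+0+0+0+0+0 mod 2 = 0
  c[19] = d·G[:,19] = (11000110000100001001001101)·(00000000000000100000000000) mod 2 = 0+0+0+0+0+0+0+0+0+0+0+0+0+0+0+0+0+0+0+0+0+0+0+0+0+0 mod 2 = 0
  c[20] = d·G[:,20] = (11000110000100001001001101)·(00000000000000010000000000) mod 2 = 0+0+0+0+0+0+0+0+0+0+0+0+0+0+0+0+0+0+0+0+0+0+0+0+0+0 mod 2 = 0
  c[21] = d·G[:,21] = (11000110000100001001001101)·(00000000000000001000000000) mod 2 = 0+0+0+0+0+0+0+0+0+0+0+0+0+0+0+0+1+0+0+0+0+0+0+0+0+0 mod 2 = 1
  c[22] = d·G[:,22] = (11000110000100001001001101)·(00000000000000000100000000) mod 2 = 0+0+0+0+0+0+0+0+0+0+0+0+0+0+0+0+0+0+0+0+0+0+0+0+0+0 mod 2 = 0
  c[23] = d·G[:,23] = (11000110000100001001001101)·(00000000000000000010000000) mod 2 = 0+0+0+0+0+0+0+0+0+0+0+0+0+0+0+0+0+0+0+0+0+0+0+0+0+0 mod 2 = 0
  c[24] = d·G[:,24] = (11000110000100001001001101)·(00000000000000000001000000) mod 2 = 0+0+0+0+0+0+0+0+0+0+0+0+0+0+0+0+0+0+0+1+0+0+0+0+0+0 mod 2 = 1
  c[25] = d·G[:,25] = (11000110000100001001001101)·(00000000000000000000100000) mod 2 = 0+0+0+0+0+0+0+0+0+0+0+0+0+0+0+0+0+0+0+0+0+0+0+0+0+0 mod 2 = 0
  c[26] = d·G[:,26] = (11000110000100001001001101)·(00000000000000000000010000) mod 2 = 0+0+0+0+0+0+0+0+0+0+0+0+0+0+0+0+0+0+0+0+0+0+0+0+0+0 mod 2 = 0
  c[27] = d·G[:,27] = (11000110000100001001001101)·(00000000000000000000001000) mod 2 = 0+0+0+0+0+0+0+0+0+0+0+0+0+0+0+0+0+0+0+0+0+0+1+0+0+0 mod 2 = 1
  c[28] = d·G[:,28] = (11000110000100001001001101)·(00000000000000000000000100) mod 2 = 0+0+0+0+0+0+0+0+0+0+0+0+0+0+0+0+0+0+0+0+0+0+0+1+0+0 mod 2 = 1
  c[29] = d·G[:,29] = (11000110000100001001001101)·(00000000000000000000000010) mod 2 = 0+0+0+0+0+0+0+0+0+0+0+0+0+0+0+0+0+0+0+0+0+0+0+0+0+0 mod 2 = 0
  c[30] = d·G[:,30] = (11000110000100001001001101)·(00000000000000000000000001) mod 2 = 0+0+0+0+0+0+0+0+0+0+0+0+0+0+0+0+0+0+0+0+0+0+0+0+0+1 mod 2 = 1
Codeword = 1111100001100000100001001001101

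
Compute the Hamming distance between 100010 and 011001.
XOR = 111011, count of 1s = 5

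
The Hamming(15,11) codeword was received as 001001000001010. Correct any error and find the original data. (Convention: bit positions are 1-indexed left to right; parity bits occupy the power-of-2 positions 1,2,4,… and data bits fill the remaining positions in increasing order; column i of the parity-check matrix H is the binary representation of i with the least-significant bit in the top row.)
Syndrome s = H · r^T (mod 2), r = 001001000001010:
  s[0] = (101010101010101)·(001001000001010) mod 2 = 0+0+1+0+0+0+0+0+0+0+0+0+0+0+0 mod 2 = 1
  s[1] = (011001100110011)·(001001000001010) mod 2 = 0+0+1+0+0+1+0+0+0+0+0+0+0+1+0 mod 2 = 1
  s[2] = (000111100001111)·(001001000001010) mod 2 = 0+0+0+0+0+1+0+0+0+0+0+1+0+1+0 mod 2 = 1
  s[3] = (000000011111111)·(001001000001010) mod 2 = 0+0+0+0+0+0+0+0+0+0+0+1+0+1+0 mod 2 = 0
Syndrome = 1110
Column 7 of H equals this syndrome → error at bit 7 (1-indexed).
Flip bit 7: 001001000001010 → 001001100001010
Extract data bits at positions {3,5,6,7,9,10,11,12,13,14,15}: 10110001010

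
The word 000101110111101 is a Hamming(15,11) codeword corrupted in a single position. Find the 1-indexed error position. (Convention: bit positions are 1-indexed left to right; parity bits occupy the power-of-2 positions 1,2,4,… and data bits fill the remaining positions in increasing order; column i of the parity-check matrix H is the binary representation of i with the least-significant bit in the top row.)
Syndrome s = H · r^T (mod 2), r = 000101110111101:
  s[0] = (101010101010101)·(000101110111101) mod 2 = 0+0+0+0+0+0+1+0+0+0+1+0+1+0+1 mod 2 = 0
  s[1] = (011001100110011)·(000101110111101) mod 2 = 0+0+0+0+0+1+1+0+0+1+1+0+0+0+1 mod 2 = 1
  s[2] = (000111100001111)·(000101110111101) mod 2 = 0+0+0+1+0+1+1+0+0+0+0+1+1+0+1 mod 2 = 0
  s[3] = (000000011111111)·(000101110111101) mod 2 = 0+0+0+0+0+0+0+1+0+1+1+1+1+0+1 mod 2 = 0
Syndrome = 0100
Column i of H is the binary representation of i, so the syndrome is the binary index of the flipped bit.
Read s = 0100 with s[0] as LSB: 0·2^0 + 1·2^1 + 0·2^2 + 0·2^3 = 2.
Error is at bit position 2.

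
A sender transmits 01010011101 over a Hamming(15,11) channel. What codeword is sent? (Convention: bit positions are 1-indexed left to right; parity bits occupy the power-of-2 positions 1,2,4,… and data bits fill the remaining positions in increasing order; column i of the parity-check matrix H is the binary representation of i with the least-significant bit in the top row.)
Codeword c = d · G (mod 2), d = 01010011101:
  c[0] = d·G[:,0] = (01010011101)·(11011010101) mod 2 = 0+1+0+1+0+0+1+0+1+0+1 mod 2 = 1
  c[1] = d·G[:,1] = (01010011101)·(10110110011) mod 2 = 0+0+0+1+0+0+1+0+0+0+1 mod 2 = 1
  c[2] = d·G[:,2] = (01010011101)·(10000000000) mod 2 = 0+0+0+0+0+0+0+0+0+0+0 mod 2 = 0
  c[3] = d·G[:,3] = (01010011101)·(01110001111) mod 2 = 0+1+0+1+0+0+0+1+1+0+1 mod 2 = 1
  c[4] = d·G[:,4] = (01010011101)·(01000000000) mod 2 = 0+1+0+0+0+0+0+0+0+0+0 mod 2 = 1
  c[5] = d·G[:,5] = (01010011101)·(00100000000) mod 2 = 0+0+0+0+0+0+0+0+0+0+0 mod 2 = 0
  c[6] = d·G[:,6] = (01010011101)·(00010000000) mod 2 = 0+0+0+1+0+0+0+0+0+0+0 mod 2 = 1
  c[7] = d·G[:,7] = (01010011101)·(00001111111) mod 2 = 0+0+0+0+0+0+1+1+1+0+1 mod 2 = 0
  c[8] = d·G[:,8] = (01010011101)·(00001000000) mod 2 = 0+0+0+0+0+0+0+0+0+0+0 mod 2 = 0
  c[9] = d·G[:,9] = (01010011101)·(00000100000) mod 2 = 0+0+0+0+0+0+0+0+0+0+0 mod 2 = 0
  c[10] = d·G[:,10] = (01010011101)·(00000010000) mod 2 = 0+0+0+0+0+0+1+0+0+0+0 mod 2 = 1
  c[11] = d·G[:,11] = (01010011101)·(00000001000) mod 2 = 0+0+0+0+0+0+0+1+0+0+0 mod 2 = 1
  c[12] = d·G[:,12] = (01010011101)·(00000000100) mod 2 = 0+0+0+0+0+0+0+0+1+0+0 mod 2 = 1
  c[13] = d·G[:,13] = (01010011101)·(00000000010) mod 2 = 0+0+0+0+0+0+0+0+0+0+0 mod 2 = 0
  c[14] = d·G[:,14] = (01010011101)·(00000000001) mod 2 = 0+0+0+0+0+0+0+0+0+0+1 mod 2 = 1
Codeword = 110110100011101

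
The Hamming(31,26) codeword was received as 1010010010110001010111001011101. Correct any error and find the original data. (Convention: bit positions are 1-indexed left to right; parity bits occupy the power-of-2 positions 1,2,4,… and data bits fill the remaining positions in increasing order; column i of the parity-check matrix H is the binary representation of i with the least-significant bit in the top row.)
Syndrome s = H · r^T (mod 2), r = 1010010010110001010111001011101:
  s[0] = (1010101010101010101010101010101)·(1010010010110001010111001011101) mod 2 = 1+0+1+0+0+0+0+0+1+0+1+0+0+0+0+0+0+0+0+0+1+0+0+0+1+0+1+0+1+0+1 mod 2 = 1
  s[1] = (0110011001100110011001100110011)·(1010010010110001010111001011101) mod 2 = 0+0+1+0+0+1+0+0+0+0+1+0+0+0+0+0+0+1+0+0+0+1+0+0+0+0+1+0+0+0+1 mod 2 = 1
  s[2] = (0001111000011110000111100001111)·(1010010010110001010111001011101) mod 2 = 0+0+0+0+0+1+0+0+0+0+0+1+0+0+0+0+0+0+0+1+1+1+0+0+0+0+0+1+1+0+1 mod 2 = 0
  s[3] = (0000000111111110000000011111111)·(1010010010110001010111001011101) mod 2 = 0+0+0+0+0+0+0+0+1+0+1+1+0+0+0+0+0+0+0+0+0+0+0+0+1+0+1+1+1+0+1 mod 2 = 0
  s[4] = (0000000000000001111111111111111)·(1010010010110001010111001011101) mod 2 = 0+0+0+0+0+0+0+0+0+0+0+0+0+0+0+1+0+1+0+1+1+1+0+0+1+0+1+1+1+0+1 mod 2 = 0
Syndrome = 11000
Column 3 of H equals this syndrome → error at bit 3 (1-indexed).
Flip bit 3: 1010010010110001010111001011101 → 1000010010110001010111001011101
Extract data bits at positions {3,5,6,7,9,10,11,12,13,14,15,17,18,19,20,21,22,23,24,25,26,27,28,29,30,31}: 00101011000010111001011101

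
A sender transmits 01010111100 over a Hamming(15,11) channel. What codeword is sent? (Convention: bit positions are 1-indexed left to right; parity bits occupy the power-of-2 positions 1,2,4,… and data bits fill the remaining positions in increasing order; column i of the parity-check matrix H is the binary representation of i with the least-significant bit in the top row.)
Codeword c = d · G (mod 2), d = 01010111100:
  c[0] = d·G[:,0] = (01010111100)·(11011010101) mod 2 = 0+1+0+1+0+0+1+0+1+0+0 mod 2 = 0
  c[1] = d·G[:,1] = (01010111100)·(10110110011) mod 2 = 0+0+0+1+0+1+1+0+0+0+0 mod 2 = 1
  c[2] = d·G[:,2] = (01010111100)·(10000000000) mod 2 = 0+0+0+0+0+0+0+0+0+0+0 mod 2 = 0
  c[3] = d·G[:,3] = (01010111100)·(01110001111) mod 2 = 0+1+0+1+0+0+0+1+1+0+0 mod 2 = 0
  c[4] = d·G[:,4] = (01010111100)·(01000000000) mod 2 = 0+1+0+0+0+0+0+0+0+0+0 mod 2 = 1
  c[5] = d·G[:,5] = (01010111100)·(00100000000) mod 2 = 0+0+0+0+0+0+0+0+0+0+0 mod 2 = 0
  c[6] = d·G[:,6] = (01010111100)·(00010000000) mod 2 = 0+0+0+1+0+0+0+0+0+0+0 mod 2 = 1
  c[7] = d·G[:,7] = (01010111100)·(00001111111) mod 2 = 0+0+0+0+0+1+1+1+1+0+0 mod 2 = 0
  c[8] = d·G[:,8] = (01010111100)·(00001000000) mod 2 = 0+0+0+0+0+0+0+0+0+0+0 mod 2 = 0
  c[9] = d·G[:,9] = (01010111100)·(00000100000) mod 2 = 0+0+0+0+0+1+0+0+0+0+0 mod 2 = 1
  c[10] = d·G[:,10] = (01010111100)·(00000010000) mod 2 = 0+0+0+0+0+0+1+0+0+0+0 mod 2 = 1
  c[11] = d·G[:,11] = (01010111100)·(00000001000) mod 2 = 0+0+0+0+0+0+0+1+0+0+0 mod 2 = 1
  c[12] = d·G[:,12] = (01010111100)·(00000000100) mod 2 = 0+0+0+0+0+0+0+0+1+0+0 mod 2 = 1
  c[13] = d·G[:,13] = (01010111100)·(00000000010) mod 2 = 0+0+0+0+0+0+0+0+0+0+0 mod 2 = 0
  c[14] = d·G[:,14] = (01010111100)·(00000000001) mod 2 = 0+0+0+0+0+0+0+0+0+0+0 mod 2 = 0
Codeword = 010010100111100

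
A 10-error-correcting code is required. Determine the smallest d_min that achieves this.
Correcting t errors requires d_min ≥ 2t + 1 = 2·10 + 1 = 21.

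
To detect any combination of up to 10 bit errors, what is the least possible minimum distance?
Detecting e errors requires d_min ≥ e + 1 = 10 + 1 = 11.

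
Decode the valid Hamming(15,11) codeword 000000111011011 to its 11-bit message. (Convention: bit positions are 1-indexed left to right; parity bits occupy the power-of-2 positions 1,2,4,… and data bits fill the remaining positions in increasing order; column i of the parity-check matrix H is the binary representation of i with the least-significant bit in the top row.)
Parity bits occupy power-of-2 positions; data bits are at positions {3,5,6,7,9,10,11,12,13,14,15} (1-indexed).
Extract: c[3]=0 c[5]=0 c[6]=0 c[7]=1 c[9]=1 c[10]=0 c[11]=1 c[12]=1 c[13]=0 c[14]=1 c[15]=1
Data = 00011011011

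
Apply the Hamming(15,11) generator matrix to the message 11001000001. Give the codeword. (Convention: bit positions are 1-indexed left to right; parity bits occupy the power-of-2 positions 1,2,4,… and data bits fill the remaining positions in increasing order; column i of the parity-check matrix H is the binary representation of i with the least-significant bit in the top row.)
Codeword c = d · G (mod 2), d = 11001000001:
  c[0] = d·G[:,0] = (11001000001)·(11011010101) mod 2 = 1+1+0+0+1+0+0+0+0+0+1 mod 2 = 0
  c[1] = d·G[:,1] = (11001000001)·(10110110011) mod 2 = 1+0+0+0+0+0+0+0+0+0+1 mod 2 = 0
  c[2] = d·G[:,2] = (11001000001)·(10000000000) mod 2 = 1+0+0+0+0+0+0+0+0+0+0 mod 2 = 1
  c[3] = d·G[:,3] = (11001000001)·(01110001111) mod 2 = 0+1+0+0+0+0+0+0+0+0+1 mod 2 = 0
  c[4] = d·G[:,4] = (11001000001)·(01000000000) mod 2 = 0+1+0+0+0+0+0+0+0+0+0 mod 2 = 1
  c[5] = d·G[:,5] = (11001000001)·(00100000000) mod 2 = 0+0+0+0+0+0+0+0+0+0+0 mod 2 = 0
  c[6] = d·G[:,6] = (11001000001)·(00010000000) mod 2 = 0+0+0+0+0+0+0+0+0+0+0 mod 2 = 0
  c[7] = d·G[:,7] = (11001000001)·(00001111111) mod 2 = 0+0+0+0+1+0+0+0+0+0+1 mod 2 = 0
  c[8] = d·G[:,8] = (11001000001)·(00001000000) mod 2 = 0+0+0+0+1+0+0+0+0+0+0 mod 2 = 1
  c[9] = d·G[:,9] = (11001000001)·(00000100000) mod 2 = 0+0+0+0+0+0+0+0+0+0+0 mod 2 = 0
  c[10] = d·G[:,10] = (11001000001)·(00000010000) mod 2 = 0+0+0+0+0+0+0+0+0+0+0 mod 2 = 0
  c[11] = d·G[:,11] = (11001000001)·(00000001000) mod 2 = 0+0+0+0+0+0+0+0+0+0+0 mod 2 = 0
  c[12] = d·G[:,12] = (11001000001)·(00000000100) mod 2 = 0+0+0+0+0+0+0+0+0+0+0 mod 2 = 0
  c[13] = d·G[:,13] = (11001000001)·(00000000010) mod 2 = 0+0+0+0+0+0+0+0+0+0+0 mod 2 = 0
  c[14] = d·G[:,14] = (11001000001)·(00000000001) mod 2 = 0+0+0+0+0+0+0+0+0+0+1 mod 2 = 1
Codeword = 001010001000001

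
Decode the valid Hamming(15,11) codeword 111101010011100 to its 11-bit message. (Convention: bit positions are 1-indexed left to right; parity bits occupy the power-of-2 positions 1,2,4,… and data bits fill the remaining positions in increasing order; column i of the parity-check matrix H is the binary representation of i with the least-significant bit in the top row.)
Parity bits occupy power-of-2 positions; data bits are at positions {3,5,6,7,9,10,11,12,13,14,15} (1-indexed).
Extract: c[3]=1 c[5]=0 c[6]=1 c[7]=0 c[9]=0 c[10]=0 c[11]=1 c[12]=1 c[13]=1 c[14]=0 c[15]=0
Data = 10100011100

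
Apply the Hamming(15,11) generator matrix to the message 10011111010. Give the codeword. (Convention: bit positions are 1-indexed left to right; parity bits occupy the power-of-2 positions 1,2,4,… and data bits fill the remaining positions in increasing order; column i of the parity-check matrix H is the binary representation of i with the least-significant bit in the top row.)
Codeword c = d · G (mod 2), d = 10011111010:
  c[0] = d·G[:,0] = (10011111010)·(11011010101) mod 2 = 1+0+0+1+1+0+1+0+0+0+0 mod 2 = 0
  c[1] = d·G[:,1] = (10011111010)·(10110110011) mod 2 = 1+0+0+1+0+1+1+0+0+1+0 mod 2 = 1
  c[2] = d·G[:,2] = (10011111010)·(10000000000) mod 2 = 1+0+0+0+0+0+0+0+0+0+0 mod 2 = 1
  c[3] = d·G[:,3] = (10011111010)·(01110001111) mod 2 = 0+0+0+1+0+0+0+1+0+1+0 mod 2 = 1
  c[4] = d·G[:,4] = (10011111010)·(01000000000) mod 2 = 0+0+0+0+0+0+0+0+0+0+0 mod 2 = 0
  c[5] = d·G[:,5] = (10011111010)·(00100000000) mod 2 = 0+0+0+0+0+0+0+0+0+0+0 mod 2 = 0
  c[6] = d·G[:,6] = (10011111010)·(00010000000) mod 2 = 0+0+0+1+0+0+0+0+0+0+0 mod 2 = 1
  c[7] = d·G[:,7] = (10011111010)·(00001111111) mod 2 = 0+0+0+0+1+1+1+1+0+1+0 mod 2 = 1
  c[8] = d·G[:,8] = (10011111010)·(00001000000) mod 2 = 0+0+0+0+1+0+0+0+0+0+0 mod 2 = 1
  c[9] = d·G[:,9] = (10011111010)·(00000100000) mod 2 = 0+0+0+0+0+1+0+0+0+0+0 mod 2 = 1
  c[10] = d·G[:,10] = (10011111010)·(00000010000) mod 2 = 0+0+0+0+0+0+1+0+0+0+0 mod 2 = 1
  c[11] = d·G[:,11] = (10011111010)·(00000001000) mod 2 = 0+0+0+0+0+0+0+1+0+0+0 mod 2 = 1
  c[12] = d·G[:,12] = (10011111010)·(00000000100) mod 2 = 0+0+0+0+0+0+0+0+0+0+0 mod 2 = 0
  c[13] = d·G[:,13] = (10011111010)·(00000000010) mod 2 = 0+0+0+0+0+0+0+0+0+1+0 mod 2 = 1
  c[14] = d·G[:,14] = (10011111010)·(00000000001) mod 2 = 0+0+0+0+0+0+0+0+0+0+0 mod 2 = 0
Codeword = 011100111111010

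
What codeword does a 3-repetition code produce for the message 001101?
Repeat each bit 3× and concatenate:
0→000  0→000  1→111  1→111  0→000  1→111
Codeword = 000000111111000111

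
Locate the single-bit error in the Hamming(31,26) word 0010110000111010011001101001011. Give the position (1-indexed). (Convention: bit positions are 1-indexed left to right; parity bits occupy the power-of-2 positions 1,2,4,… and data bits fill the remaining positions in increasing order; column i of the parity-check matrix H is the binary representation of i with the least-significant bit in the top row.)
Syndrome s = H · r^T (mod 2), r = 0010110000111010011001101001011:
  s[0] = (1010101010101010101010101010101)·(0010110000111010011001101001011) mod 2 = 0+0+1+0+1+0+0+0+0+0+1+0+1+0+1+0+0+0+1+0+0+0+1+0+1+0+0+0+0+0+1 mod 2 = 1
  s[1] = (0110011001100110011001100110011)·(0010110000111010011001101001011) mod 2 = 0+0+1+0+0+1+0+0+0+0+1+0+0+0+1+0+0+1+1+0+0+1+1+0+0+0+0+0+0+1+1 mod 2 = 0
  s[2] = (0001111000011110000111100001111)·(0010110000111010011001101001011) mod 2 = 0+0+0+0+1+1+0+0+0+0+0+1+1+0+1+0+0+0+0+0+0+1+1+0+0+0+0+1+0+1+1 mod 2 = 0
  s[3] = (0000000111111110000000011111111)·(0010110000111010011001101001011) mod 2 = 0+0+0+0+0+0+0+0+0+0+1+1+1+0+1+0+0+0+0+0+0+0+0+0+1+0+0+1+0+1+1 mod 2 = 0
  s[4] = (0000000000000001111111111111111)·(0010110000111010011001101001011) mod 2 = 0+0+0+0+0+0+0+0+0+0+0+0+0+0+0+0+0+1+1+0+0+1+1+0+1+0+0+1+0+1+1 mod 2 = 0
Syndrome = 10000
Column i of H is the binary representation of i, so the syndrome is the binary index of the flipped bit.
Read s = 10000 with s[0] as LSB: 1·2^0 + 0·2^1 + 0·2^2 + 0·2^3 + 0·2^4 = 1.
Error is at bit position 1.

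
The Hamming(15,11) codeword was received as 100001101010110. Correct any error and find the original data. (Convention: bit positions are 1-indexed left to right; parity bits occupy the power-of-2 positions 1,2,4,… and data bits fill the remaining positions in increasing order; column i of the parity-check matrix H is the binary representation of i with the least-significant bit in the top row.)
Syndrome s = H · r^T (mod 2), r = 100001101010110:
  s[0] = (101010101010101)·(100001101010110) mod 2 = 1+0+0+0+0+0+1+0+1+0+1+0+1+0+0 mod 2 = 1
  s[1] = (011001100110011)·(100001101010110) mod 2 = 0+0+0+0+0+1+1+0+0+0+1+0+0+1+0 mod 2 = 0
  s[2] = (000111100001111)·(100001101010110) mod 2 = 0+0+0+0+0+1+1+0+0+0+0+0+1+1+0 mod 2 = 0
  s[3] = (000000011111111)·(100001101010110) mod 2 = 0+0+0+0+0+0+0+0+1+0+1+0+1+1+0 mod 2 = 0
Syndrome = 1000
Column 1 of H equals this syndrome → error at bit 1 (1-indexed).
Flip bit 1: 100001101010110 → 000001101010110
Extract data bits at positions {3,5,6,7,9,10,11,12,13,14,15}: 00111010110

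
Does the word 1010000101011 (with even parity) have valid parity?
Sum of all bits: 1+0+1+0+0+0+0+1+0+1+0+1+1 = 6; 6 mod 2 = 0. Result is 0 → valid parity.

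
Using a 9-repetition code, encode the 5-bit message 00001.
Repeat each bit 9× and concatenate:
0→000000000  0→000000000  0→000000000  0→000000000  1→111111111
Codeword = 000000000000000000000000000000000000111111111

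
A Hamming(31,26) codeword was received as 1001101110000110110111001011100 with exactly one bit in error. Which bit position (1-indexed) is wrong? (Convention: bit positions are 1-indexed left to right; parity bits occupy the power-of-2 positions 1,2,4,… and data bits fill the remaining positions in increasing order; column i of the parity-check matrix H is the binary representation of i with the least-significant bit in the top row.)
Syndrome s = H · r^T (mod 2), r = 1001101110000110110111001011100:
  s[0] = (1010101010101010101010101010101)·(1001101110000110110111001011100) mod 2 = 1+0+0+0+1+0+1+0+1+0+0+0+0+0+1+0+1+0+0+0+1+0+0+0+1+0+1+0+1+0+0 mod 2 = 0
  s[1] = (0110011001100110011001100110011)·(1001101110000110110111001011100) mod 2 = 0+0+0+0+0+0+1+0+0+0+0+0+0+1+1+0+0+1+0+0+0+1+0+0+0+0+1+0+0+0+0 mod 2 = 0
  s[2] = (0001111000011110000111100001111)·(1001101110000110110111001011100) mod 2 = 0+0+0+1+1+0+1+0+0+0+0+0+0+1+1+0+0+0+0+1+1+1+0+0+0+0+0+1+1+0+0 mod 2 = 0
  s[3] = (0000000111111110000000011111111)·(1001101110000110110111001011100) mod 2 = 0+0+0+0+0+0+0+1+1+0+0+0+0+1+1+0+0+0+0+0+0+0+0+0+1+0+1+1+1+0+0 mod 2 = 0
  s[4] = (0000000000000001111111111111111)·(1001101110000110110111001011100) mod 2 = 0+0+0+0+0+0+0+0+0+0+0+0+0+0+0+0+1+1+0+1+1+1+0+0+1+0+1+1+1+0+0 mod 2 = 1
Syndrome = 00001
Column i of H is the binary representation of i, so the syndrome is the binary index of the flipped bit.
Read s = 00001 with s[0] as LSB: 0·2^0 + 0·2^1 + 0·2^2 + 0·2^3 + 1·2^4 = 16.
Error is at bit position 16.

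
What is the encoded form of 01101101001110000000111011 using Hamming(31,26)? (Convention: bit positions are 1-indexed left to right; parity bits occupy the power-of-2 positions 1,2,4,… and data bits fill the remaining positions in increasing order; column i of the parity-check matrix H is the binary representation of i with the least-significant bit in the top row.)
Codeword c = d · G (mod 2), d = 01101101001110000000111011:
  c[0] = d·G[:,0] = (01101101001110000000111011)·(11011010101101010101010101) mod 2 = 0+1+0+0+1+0+0+0+0+0+1+1+0+0+0+0+0+0+0+0+0+1+0+0+0+1 mod 2 = 0
  c[1] = d·G[:,1] = (01101101001110000000111011)·(10110110011011001100110011) mod 2 = 0+0+1+0+0+1+0+0+0+0+1+0+1+0+0+0+0+0+0+0+1+1+0+0+1+1 mod 2 = 0
  c[2] = d·G[:,2] = (01101101001110000000111011)·(10000000000000000000000000) mod 2 = 0+0+0+0+0+0+0+0+0+0+0+0+0+0+0+0+0+0+0+0+0+0+0+0+0+0 mod 2 = 0
  c[3] = d·G[:,3] = (01101101001110000000111011)·(01110001111000111100001111) mod 2 = 0+1+1+0+0+0+0+1+0+0+1+0+0+0+0+0+0+0+0+0+0+0+1+0+1+1 mod 2 = 1
  c[4] = d·G[:,4] = (01101101001110000000111011)·(01000000000000000000000000) mod 2 = 0+1+0+0+0+0+0+0+0+0+0+0+0+0+0+0+0+0+0+0+0+0+0+0+0+0 mod 2 = 1
  c[5] = d·G[:,5] = (01101101001110000000111011)·(00100000000000000000000000) mod 2 = 0+0+1+0+0+0+0+0+0+0+0+0+0+0+0+0+0+0+0+0+0+0+0+0+0+0 mod 2 = 1
  c[6] = d·G[:,6] = (01101101001110000000111011)·(00010000000000000000000000) mod 2 = 0+0+0+0+0+0+0+0+0+0+0+0+0+0+0+0+0+0+0+0+0+0+0+0+0+0 mod 2 = 0
  c[7] = d·G[:,7] = (01101101001110000000111011)·(00001111111000000011111111) mod 2 = 0+0+0+0+1+1+0+1+0+0+1+0+0+0+0+0+0+0+0+0+1+1+1+0+1+1 mod 2 = 1
  c[8] = d·G[:,8] = (01101101001110000000111011)·(00001000000000000000000000) mod 2 = 0+0+0+0+1+0+0+0+0+0+0+0+0+0+0+0+0+0+0+0+0+0+0+0+0+0 mod 2 = 1
  c[9] = d·G[:,9] = (01101101001110000000111011)·(00000100000000000000000000) mod 2 = 0+0+0+0+0+1+0+0+0+0+0+0+0+0+0+0+0+0+0+0+0+0+0+0+0+0 mod 2 = 1
  c[10] = d·G[:,10] = (01101101001110000000111011)·(00000010000000000000000000) mod 2 = 0+0+0+0+0+0+0+0+0+0+0+0+0+0+0+0+0+0+0+0+0+0+0+0+0+0 mod 2 = 0
  c[11] = d·G[:,11] = (01101101001110000000111011)·(00000001000000000000000000) mod 2 = 0+0+0+0+0+0+0+1+0+0+0+0+0+0+0+0+0+0+0+0+0+0+0+0+0+0 mod 2 = 1
  c[12] = d·G[:,12] = (01101101001110000000111011)·(00000000100000000000000000) mod 2 = 0+0+0+0+0+0+0+0+0+0+0+0+0+0+0+0+0+0+0+0+0+0+0+0+0+0 mod 2 = 0
  c[13] = d·G[:,13] = (01101101001110000000111011)·(00000000010000000000000000) mod 2 = 0+0+0+0+0+0+0+0+0+0+0+0+0+0+0+0+0+0+0+0+0+0+0+0+0+0 mod 2 = 0
  c[14] = d·G[:,14] = (01101101001110000000111011)·(00000000001000000000000000) mod 2 = 0+0+0+0+0+0+0+0+0+0+1+0+0+0+0+0+0+0+0+0+0+0+0+0+0+0 mod 2 = 1
  c[15] = d·G[:,15] = (01101101001110000000111011)·(00000000000111111111111111) mod 2 = 0+0+0+0+0+0+0+0+0+0+0+1+1+0+0+0+0+0+0+0+1+1+1+0+1+1 mod 2 = 1
  c[16] = d·G[:,16] = (01101101001110000000111011)·(00000000000100000000000000) mod 2 = 0+0+0+0+0+0+0+0+0+0+0+1+0+0+0+0+0+0+0+0+0+0+0+0+0+0 mod 2 = 1
  c[17] = d·G[:,17] = (01101101001110000000111011)·(00000000000010000000000000) mod 2 = 0+0+0+0+0+0+0+0+0+0+0+0+1+0+0+0+0+0+0+0+0+0+0+0+0+0 mod 2 = 1
  c[18] = d·G[:,18] = (01101101001110000000111011)·(00000000000001000000000000) mod 2 = 0+0+0+0+0+0+0+0+0+0+0+0+0+0+0+0+0+0+0+0+0+0+0+0+0+0 mod 2 = 0
  c[19] = d·G[:,19] = (01101101001110000000111011)·(00000000000000100000000000) mod 2 = 0+0+0+0+0+0+0+0+0+0+0+0+0+0+0+0+0+0+0+0+0+0+0+0+0+0 mod 2 = 0
  c[20] = d·G[:,20] = (01101101001110000000111011)·(00000000000000010000000000) mod 2 = 0+0+0+0+0+0+0+0+0+0+0+0+0+0+0+0+0+0+0+0+0+0+0+0+0+0 mod 2 = 0
  c[21] = d·G[:,21] = (01101101001110000000111011)·(00000000000000001000000000) mod 2 = 0+0+0+0+0+0+0+0+0+0+0+0+0+0+0+0+0+0+0+0+0+0+0+0+0+0 mod 2 = 0
  c[22] = d·G[:,22] = (01101101001110000000111011)·(00000000000000000100000000) mod 2 = 0+0+0+0+0+0+0+0+0+0+0+0+0+0+0+0+0+0+0+0+0+0+0+0+0+0 mod 2 = 0
  c[23] = d·G[:,23] = (01101101001110000000111011)·(00000000000000000010000000) mod 2 = 0+0+0+0+0+0+0+0+0+0+0+0+0+0+0+0+0+0+0+0+0+0+0+0+0+0 mod 2 = 0
  c[24] = d·G[:,24] = (01101101001110000000111011)·(00000000000000000001000000) mod 2 = 0+0+0+0+0+0+0+0+0+0+0+0+0+0+0+0+0+0+0+0+0+0+0+0+0+0 mod 2 = 0
  c[25] = d·G[:,25] = (01101101001110000000111011)·(00000000000000000000100000) mod 2 = 0+0+0+0+0+0+0+0+0+0+0+0+0+0+0+0+0+0+0+0+1+0+0+0+0+0 mod 2 = 1
  c[26] = d·G[:,26] = (01101101001110000000111011)·(00000000000000000000010000) mod 2 = 0+0+0+0+0+0+0+0+0+0+0+0+0+0+0+0+0+0+0+0+0+1+0+0+0+0 mod 2 = 1
  c[27] = d·G[:,27] = (01101101001110000000111011)·(00000000000000000000001000) mod 2 = 0+0+0+0+0+0+0+0+0+0+0+0+0+0+0+0+0+0+0+0+0+0+1+0+0+0 mod 2 = 1
  c[28] = d·G[:,28] = (01101101001110000000111011)·(00000000000000000000000100) mod 2 = 0+0+0+0+0+0+0+0+0+0+0+0+0+0+0+0+0+0+0+0+0+0+0+0+0+0 mod 2 = 0
  c[29] = d·G[:,29] = (01101101001110000000111011)·(00000000000000000000000010) mod 2 = 0+0+0+0+0+0+0+0+0+0+0+0+0+0+0+0+0+0+0+0+0+0+0+0+1+0 mod 2 = 1
  c[30] = d·G[:,30] = (01101101001110000000111011)·(00000000000000000000000001) mod 2 = 0+0+0+0+0+0+0+0+0+0+0+0+0+0+0+0+0+0+0+0+0+0+0+0+0+1 mod 2 = 1
Codeword = 0001110111010011110000000111011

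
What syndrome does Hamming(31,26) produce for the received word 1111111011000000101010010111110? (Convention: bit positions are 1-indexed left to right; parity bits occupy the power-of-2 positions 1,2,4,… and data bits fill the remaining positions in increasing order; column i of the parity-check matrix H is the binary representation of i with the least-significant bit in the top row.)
Syndrome s = H · r^T (mod 2), r = 1111111011000000101010010111110:
  s[0] = (1010101010101010101010101010101)·(1111111011000000101010010111110) mod 2 = 1+0+1+0+1+0+1+0+1+0+0+0+0+0+0+0+1+0+1+0+1+0+0+0+0+0+1+0+1+0+0 mod 2 = 0
  s[1] = (0110011001100110011001100110011)·(1111111011000000101010010111110) mod 2 = 0+1+1+0+0+1+1+0+0+1+0+0+0+0+0+0+0+0+1+0+0+0+0+0+0+1+1+0+0+1+0 mod 2 = 1
  s[2] = (0001111000011110000111100001111)·(1111111011000000101010010111110) mod 2 = 0+0+0+1+1+1+1+0+0+0+0+0+0+0+0+0+0+0+0+0+1+0+0+0+0+0+0+1+1+1+0 mod 2 = 0
  s[3] = (0000000111111110000000011111111)·(1111111011000000101010010111110) mod 2 = 0+0+0+0+0+0+0+0+1+1+0+0+0+0+0+0+0+0+0+0+0+0+0+1+0+1+1+1+1+1+0 mod 2 = 0
  s[4] = (0000000000000001111111111111111)·(1111111011000000101010010111110) mod 2 = 0+0+0+0+0+0+0+0+0+0+0+0+0+0+0+0+1+0+1+0+1+0+0+1+0+1+1+1+1+1+0 mod 2 = 1
Syndrome = 01001
Non-zero syndrome: error at position 18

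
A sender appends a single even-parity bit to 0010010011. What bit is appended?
Sum of data bits: 0+0+1+0+0+1+0+0+1+1 = 4.
4 mod 2 = 0, so parity bit = 0.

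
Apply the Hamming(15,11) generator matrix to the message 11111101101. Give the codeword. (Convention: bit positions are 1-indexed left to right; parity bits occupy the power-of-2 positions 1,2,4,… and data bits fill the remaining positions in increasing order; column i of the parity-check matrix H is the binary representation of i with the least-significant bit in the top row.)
Codeword c = d · G (mod 2), d = 11111101101:
  c[0] = d·G[:,0] = (11111101101)·(11011010101) mod 2 = 1+1+0+1+1+0+0+0+1+0+1 mod 2 = 0
  c[1] = d·G[:,1] = (11111101101)·(10110110011) mod 2 = 1+0+1+1+0+1+0+0+0+0+1 mod 2 = 1
  c[2] = d·G[:,2] = (11111101101)·(10000000000) mod 2 = 1+0+0+0+0+0+0+0+0+0+0 mod 2 = 1
  c[3] = d·G[:,3] = (11111101101)·(01110001111) mod 2 = 0+1+1+1+0+0+0+1+1+0+1 mod 2 = 0
  c[4] = d·G[:,4] = (11111101101)·(01000000000) mod 2 = 0+1+0+0+0+0+0+0+0+0+0 mod 2 = 1
  c[5] = d·G[:,5] = (11111101101)·(00100000000) mod 2 = 0+0+1+0+0+0+0+0+0+0+0 mod 2 = 1
  c[6] = d·G[:,6] = (11111101101)·(00010000000) mod 2 = 0+0+0+1+0+0+0+0+0+0+0 mod 2 = 1
  c[7] = d·G[:,7] = (11111101101)·(00001111111) mod 2 = 0+0+0+0+1+1+0+1+1+0+1 mod 2 = 1
  c[8] = d·G[:,8] = (11111101101)·(00001000000) mod 2 = 0+0+0+0+1+0+0+0+0+0+0 mod 2 = 1
  c[9] = d·G[:,9] = (11111101101)·(00000100000) mod 2 = 0+0+0+0+0+1+0+0+0+0+0 mod 2 = 1
  c[10] = d·G[:,10] = (11111101101)·(00000010000) mod 2 = 0+0+0+0+0+0+0+0+0+0+0 mod 2 = 0
  c[11] = d·G[:,11] = (11111101101)·(00000001000) mod 2 = 0+0+0+0+0+0+0+1+0+0+0 mod 2 = 1
  c[12] = d·G[:,12] = (11111101101)·(00000000100) mod 2 = 0+0+0+0+0+0+0+0+1+0+0 mod 2 = 1
  c[13] = d·G[:,13] = (11111101101)·(00000000010) mod 2 = 0+0+0+0+0+0+0+0+0+0+0 mod 2 = 0
  c[14] = d·G[:,14] = (11111101101)·(00000000001) mod 2 = 0+0+0+0+0+0+0+0+0+0+1 mod 2 = 1
Codeword = 011011111101101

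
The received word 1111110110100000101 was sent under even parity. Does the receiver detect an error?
Sum of received bits: 1+1+1+1+1+1+0+1+1+0+1+0+0+0+0+0+1+0+1 = 11; 11 mod 2 = 1. Result is 1 ≠ 0 → error detected.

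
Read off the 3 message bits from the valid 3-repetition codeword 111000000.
Split into 3-bit blocks: 111 000 000
Data = 100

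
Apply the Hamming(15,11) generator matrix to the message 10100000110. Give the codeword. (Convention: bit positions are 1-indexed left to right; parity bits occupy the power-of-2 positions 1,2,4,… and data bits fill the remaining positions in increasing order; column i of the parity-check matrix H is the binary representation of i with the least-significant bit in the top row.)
Codeword c = d · G (mod 2), d = 10100000110:
  c[0] = d·G[:,0] = (10100000110)·(11011010101) mod 2 = 1+0+0+0+0+0+0+0+1+0+0 mod 2 = 0
  c[1] = d·G[:,1] = (10100000110)·(10110110011) mod 2 = 1+0+1+0+0+0+0+0+0+1+0 mod 2 = 1
  c[2] = d·G[:,2] = (10100000110)·(10000000000) mod 2 = 1+0+0+0+0+0+0+0+0+0+0 mod 2 = 1
  c[3] = d·G[:,3] = (10100000110)·(01110001111) mod 2 = 0+0+1+0+0+0+0+0+1+1+0 mod 2 = 1
  c[4] = d·G[:,4] = (10100000110)·(01000000000) mod 2 = 0+0+0+0+0+0+0+0+0+0+0 mod 2 = 0
  c[5] = d·G[:,5] = (10100000110)·(00100000000) mod 2 = 0+0+1+0+0+0+0+0+0+0+0 mod 2 = 1
  c[6] = d·G[:,6] = (10100000110)·(00010000000) mod 2 = 0+0+0+0+0+0+0+0+0+0+0 mod 2 = 0
  c[7] = d·G[:,7] = (10100000110)·(00001111111) mod 2 = 0+0+0+0+0+0+0+0+1+1+0 mod 2 = 0
  c[8] = d·G[:,8] = (10100000110)·(00001000000) mod 2 = 0+0+0+0+0+0+0+0+0+0+0 mod 2 = 0
  c[9] = d·G[:,9] = (10100000110)·(00000100000) mod 2 = 0+0+0+0+0+0+0+0+0+0+0 mod 2 = 0
  c[10] = d·G[:,10] = (10100000110)·(00000010000) mod 2 = 0+0+0+0+0+0+0+0+0+0+0 mod 2 = 0
  c[11] = d·G[:,11] = (10100000110)·(00000001000) mod 2 = 0+0+0+0+0+0+0+0+0+0+0 mod 2 = 0
  c[12] = d·G[:,12] = (10100000110)·(00000000100) mod 2 = 0+0+0+0+0+0+0+0+1+0+0 mod 2 = 1
  c[13] = d·G[:,13] = (10100000110)·(00000000010) mod 2 = 0+0+0+0+0+0+0+0+0+1+0 mod 2 = 1
  c[14] = d·G[:,14] = (10100000110)·(00000000001) mod 2 = 0+0+0+0+0+0+0+0+0+0+0 mod 2 = 0
Codeword = 011101000000110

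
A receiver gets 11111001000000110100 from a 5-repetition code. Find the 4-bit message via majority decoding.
Split into 5-bit blocks and majority-vote each:
  block 1 = 11111: 5 ones, 0 zeros → 1
  block 2 = 00100: 1 ones, 4 zeros → 0
  block 3 = 00001: 1 ones, 4 zeros → 0
  block 4 = 10100: 2 ones, 3 zeros → 0
Decoded = 1000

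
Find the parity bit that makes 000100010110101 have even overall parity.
Sum of data bits: 0+0+0+1+0+0+0+1+0+1+1+0+1+0+1 = 6.
6 mod 2 = 0, so parity bit = 0.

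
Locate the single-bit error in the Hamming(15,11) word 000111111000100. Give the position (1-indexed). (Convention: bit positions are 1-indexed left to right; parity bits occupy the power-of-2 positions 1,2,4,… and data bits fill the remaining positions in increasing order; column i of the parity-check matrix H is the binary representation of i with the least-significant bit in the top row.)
Syndrome s = H · r^T (mod 2), r = 000111111000100:
  s[0] = (101010101010101)·(000111111000100) mod 2 = 0+0+0+0+1+0+1+0+1+0+0+0+1+0+0 mod 2 = 0
  s[1] = (011001100110011)·(000111111000100) mod 2 = 0+0+0+0+0+1+1+0+0+0+0+0+0+0+0 mod 2 = 0
  s[2] = (000111100001111)·(000111111000100) mod 2 = 0+0+0+1+1+1+1+0+0+0+0+0+1+0+0 mod 2 = 1
  s[3] = (000000011111111)·(000111111000100) mod 2 = 0+0+0+0+0+0+0+1+1+0+0+0+1+0+0 mod 2 = 1
Syndrome = 0011
Column i of H is the binary representation of i, so the syndrome is the binary index of the flipped bit.
Read s = 0011 with s[0] as LSB: 0·2^0 + 0·2^1 + 1·2^2 + 1·2^3 = 12.
Error is at bit position 12.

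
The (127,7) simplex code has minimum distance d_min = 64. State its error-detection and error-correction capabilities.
Detection only: up to d_min − 1 = 63 errors.
Correction: up to ⌊(d_min − 1)/2⌋ = ⌊63/2⌋ = 31 errors.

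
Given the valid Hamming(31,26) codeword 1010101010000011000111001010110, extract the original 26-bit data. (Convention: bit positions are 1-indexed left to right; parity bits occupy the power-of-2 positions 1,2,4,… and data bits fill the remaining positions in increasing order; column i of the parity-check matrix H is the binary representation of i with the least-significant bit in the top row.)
Parity bits occupy power-of-2 positions; data bits are at positions {3,5,6,7,9,10,11,12,13,14,15,17,18,19,20,21,22,23,24,25,26,27,28,29,30,31} (1-indexed).
Extract: c[3]=1 c[5]=1 c[6]=0 c[7]=1 c[9]=1 c[10]=0 c[11]=0 c[12]=0 c[13]=0 c[14]=0 c[15]=1 c[17]=0 c[18]=0 c[19]=0 c[20]=1 c[21]=1 c[22]=1 c[23]=0 c[24]=0 c[25]=1 c[26]=0 c[27]=1 c[28]=0 c[29]=1 c[30]=1 c[31]=0
Data = 11011000001000111001010110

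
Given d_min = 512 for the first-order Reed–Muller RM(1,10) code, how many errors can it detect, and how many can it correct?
Detection only: up to d_min − 1 = 511 errors.
Correction: up to ⌊(d_min − 1)/2⌋ = ⌊511/2⌋ = 255 errors.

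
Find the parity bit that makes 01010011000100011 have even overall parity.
Sum of data bits: 0+1+0+1+0+0+1+1+0+0+0+1+0+0+0+1+1 = 7.
7 mod 2 = 1, so parity bit = 1.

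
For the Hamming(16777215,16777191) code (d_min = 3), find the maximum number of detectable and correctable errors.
Detection only: up to d_min − 1 = 2 errors.
Correction: up to ⌊(d_min − 1)/2⌋ = ⌊2/2⌋ = 1 errors.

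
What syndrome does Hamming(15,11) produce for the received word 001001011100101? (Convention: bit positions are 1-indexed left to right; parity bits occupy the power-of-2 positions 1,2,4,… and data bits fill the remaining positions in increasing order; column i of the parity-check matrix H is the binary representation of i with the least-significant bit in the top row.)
Syndrome s = H · r^T (mod 2), r = 001001011100101:
  s[0] = (101010101010101)·(001001011100101) mod 2 = 0+0+1+0+0+0+0+0+1+0+0+0+1+0+1 mod 2 = 0
  s[1] = (011001100110011)·(001001011100101) mod 2 = 0+0+1+0+0+1+0+0+0+1+0+0+0+0+1 mod 2 = 0
  s[2] = (000111100001111)·(001001011100101) mod 2 = 0+0+0+0+0+1+0+0+0+0+0+0+1+0+1 mod 2 = 1
  s[3] = (000000011111111)·(001001011100101) mod 2 = 0+0+0+0+0+0+0+1+1+1+0+0+1+0+1 mod 2 = 1
Syndrome = 0011
Non-zero syndrome: error at position 12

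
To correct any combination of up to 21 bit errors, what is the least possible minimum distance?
Correcting t errors requires d_min ≥ 2t + 1 = 2·21 + 1 = 43.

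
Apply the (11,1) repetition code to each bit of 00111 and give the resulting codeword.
Repeat each bit 11× and concatenate:
0→00000000000  0→00000000000  1→11111111111  1→11111111111  1→11111111111
Codeword = 0000000000000000000000111111111111111111111111111111111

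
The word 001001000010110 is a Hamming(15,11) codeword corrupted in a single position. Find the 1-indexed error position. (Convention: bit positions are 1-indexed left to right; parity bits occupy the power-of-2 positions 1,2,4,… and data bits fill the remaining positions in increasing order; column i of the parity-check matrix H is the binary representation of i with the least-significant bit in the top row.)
Syndrome s = H · r^T (mod 2), r = 001001000010110:
  s[0] = (101010101010101)·(001001000010110) mod 2 = 0+0+1+0+0+0+0+0+0+0+1+0+1+0+0 mod 2 = 1
  s[1] = (011001100110011)·(001001000010110) mod 2 = 0+0+1+0+0+1+0+0+0+0+1+0+0+1+0 mod 2 = 0
  s[2] = (000111100001111)·(001001000010110) mod 2 = 0+0+0+0+0+1+0+0+0+0+0+0+1+1+0 mod 2 = 1
  s[3] = (000000011111111)·(001001000010110) mod 2 = 0+0+0+0+0+0+0+0+0+0+1+0+1+1+0 mod 2 = 1
Syndrome = 1011
Column i of H is the binary representation of i, so the syndrome is the binary index of the flipped bit.
Read s = 1011 with s[0] as LSB: 1·2^0 + 0·2^1 + 1·2^2 + 1·2^3 = 13.
Error is at bit position 13.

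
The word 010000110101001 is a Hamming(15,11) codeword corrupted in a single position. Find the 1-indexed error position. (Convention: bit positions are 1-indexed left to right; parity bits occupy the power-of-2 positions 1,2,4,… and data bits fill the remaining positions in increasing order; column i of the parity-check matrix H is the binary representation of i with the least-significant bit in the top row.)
Syndrome s = H · r^T (mod 2), r = 010000110101001:
  s[0] = (101010101010101)·(010000110101001) mod 2 = 0+0+0+0+0+0+1+0+0+0+0+0+0+0+1 mod 2 = 0
  s[1] = (011001100110011)·(010000110101001) mod 2 = 0+1+0+0+0+0+1+0+0+1+0+0+0+0+1 mod 2 = 0
  s[2] = (000111100001111)·(010000110101001) mod 2 = 0+0+0+0+0+0+1+0+0+0+0+1+0+0+1 mod 2 = 1
  s[3] = (000000011111111)·(010000110101001) mod 2 = 0+0+0+0+0+0+0+1+0+1+0+1+0+0+1 mod 2 = 0
Syndrome = 0010
Column i of H is the binary representation of i, so the syndrome is the binary index of the flipped bit.
Read s = 0010 with s[0] as LSB: 0·2^0 + 0·2^1 + 1·2^2 + 0·2^3 = 4.
Error is at bit position 4.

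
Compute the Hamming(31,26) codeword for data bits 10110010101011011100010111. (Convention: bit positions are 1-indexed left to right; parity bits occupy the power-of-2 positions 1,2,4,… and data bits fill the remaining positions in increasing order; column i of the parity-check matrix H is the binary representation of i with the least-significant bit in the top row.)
Codeword c = d · G (mod 2), d = 10110010101011011100010111:
  c[0] = d·G[:,0] = (10110010101011011100010111)·(11011010101101010101010101) mod 2 = 1+0+0+1+0+0+1+0+1+0+1+0+0+1+0+1+0+1+0+0+0+1+0+1+0+1 mod 2 = 1
  c[1] = d·G[:,1] = (10110010101011011100010111)·(10110110011011001100110011) mod 2 = 1+0+1+1+0+0+1+0+0+0+1+0+1+1+0+0+1+1+0+0+0+1+0+0+1+1 mod 2 = 0
  c[2] = d·G[:,2] = (10110010101011011100010111)·(10000000000000000000000000) mod 2 = 1+0+0+0+0+0+0+0+0+0+0+0+0+0+0+0+0+0+0+0+0+0+0+0+0+0 mod 2 = 1
  c[3] = d·G[:,3] = (10110010101011011100010111)·(01110001111000111100001111) mod 2 = 0+0+1+1+0+0+0+0+1+0+1+0+0+0+0+1+1+1+0+0+0+0+0+1+1+1 mod 2 = 0
  c[4] = d·G[:,4] = (10110010101011011100010111)·(01000000000000000000000000) mod 2 = 0+0+0+0+0+0+0+0+0+0+0+0+0+0+0+0+0+0+0+0+0+0+0+0+0+0 mod 2 = 0
  c[5] = d·G[:,5] = (10110010101011011100010111)·(00100000000000000000000000) mod 2 = 0+0+1+0+0+0+0+0+0+0+0+0+0+0+0+0+0+0+0+0+0+0+0+0+0+0 mod 2 = 1
  c[6] = d·G[:,6] = (10110010101011011100010111)·(00010000000000000000000000) mod 2 = 0+0+0+1+0+0+0+0+0+0+0+0+0+0+0+0+0+0+0+0+0+0+0+0+0+0 mod 2 = 1
  c[7] = d·G[:,7] = (10110010101011011100010111)·(00001111111000000011111111) mod 2 = 0+0+0+0+0+0+1+0+1+0+1+0+0+0+0+0+0+0+0+0+0+1+0+1+1+1 mod 2 = 1
  c[8] = d·G[:,8] = (10110010101011011100010111)·(00001000000000000000000000) mod 2 = 0+0+0+0+0+0+0+0+0+0+0+0+0+0+0+0+0+0+0+0+0+0+0+0+0+0 mod 2 = 0
  c[9] = d·G[:,9] = (10110010101011011100010111)·(00000100000000000000000000) mod 2 = 0+0+0+0+0+0+0+0+0+0+0+0+0+0+0+0+0+0+0+0+0+0+0+0+0+0 mod 2 = 0
  c[10] = d·G[:,10] = (10110010101011011100010111)·(00000010000000000000000000) mod 2 = 0+0+0+0+0+0+1+0+0+0+0+0+0+0+0+0+0+0+0+0+0+0+0+0+0+0 mod 2 = 1
  c[11] = d·G[:,11] = (10110010101011011100010111)·(00000001000000000000000000) mod 2 = 0+0+0+0+0+0+0+0+0+0+0+0+0+0+0+0+0+0+0+0+0+0+0+0+0+0 mod 2 = 0
  c[12] = d·G[:,12] = (10110010101011011100010111)·(00000000100000000000000000) mod 2 = 0+0+0+0+0+0+0+0+1+0+0+0+0+0+0+0+0+0+0+0+0+0+0+0+0+0 mod 2 = 1
  c[13] = d·G[:,13] = (10110010101011011100010111)·(00000000010000000000000000) mod 2 = 0+0+0+0+0+0+0+0+0+0+0+0+0+0+0+0+0+0+0+0+0+0+0+0+0+0 mod 2 = 0
  c[14] = d·G[:,14] = (10110010101011011100010111)·(00000000001000000000000000) mod 2 = 0+0+0+0+0+0+0+0+0+0+1+0+0+0+0+0+0+0+0+0+0+0+0+0+0+0 mod 2 = 1
  c[15] = d·G[:,15] = (10110010101011011100010111)·(00000000000111111111111111) mod 2 = 0+0+0+0+0+0+0+0+0+0+0+0+1+1+0+1+1+1+0+0+0+1+0+1+1+1 mod 2 = 1
  c[16] = d·G[:,16] = (10110010101011011100010111)·(00000000000100000000000000) mod 2 = 0+0+0+0+0+0+0+0+0+0+0+0+0+0+0+0+0+0+0+0+0+0+0+0+0+0 mod 2 = 0
  c[17] = d·G[:,17] = (10110010101011011100010111)·(00000000000010000000000000) mod 2 = 0+0+0+0+0+0+0+0+0+0+0+0+1+0+0+0+0+0+0+0+0+0+0+0+0+0 mod 2 = 1
  c[18] = d·G[:,18] = (10110010101011011100010111)·(00000000000001000000000000) mod 2 = 0+0+0+0+0+0+0+0+0+0+0+0+0+1+0+0+0+0+0+0+0+0+0+0+0+0 mod 2 = 1
  c[19] = d·G[:,19] = (10110010101011011100010111)·(00000000000000100000000000) mod 2 = 0+0+0+0+0+0+0+0+0+0+0+0+0+0+0+0+0+0+0+0+0+0+0+0+0+0 mod 2 = 0
  c[20] = d·G[:,20] = (10110010101011011100010111)·(00000000000000010000000000) mod 2 = 0+0+0+0+0+0+0+0+0+0+0+0+0+0+0+1+0+0+0+0+0+0+0+0+0+0 mod 2 = 1
  c[21] = d·G[:,21] = (10110010101011011100010111)·(00000000000000001000000000) mod 2 = 0+0+0+0+0+0+0+0+0+0+0+0+0+0+0+0+1+0+0+0+0+0+0+0+0+0 mod 2 = 1
  c[22] = d·G[:,22] = (10110010101011011100010111)·(00000000000000000100000000) mod 2 = 0+0+0+0+0+0+0+0+0+0+0+0+0+0+0+0+0+1+0+0+0+0+0+0+0+0 mod 2 = 1
  c[23] = d·G[:,23] = (10110010101011011100010111)·(00000000000000000010000000) mod 2 = 0+0+0+0+0+0+0+0+0+0+0+0+0+0+0+0+0+0+0+0+0+0+0+0+0+0 mod 2 = 0
  c[24] = d·G[:,24] = (10110010101011011100010111)·(00000000000000000001000000) mod 2 = 0+0+0+0+0+0+0+0+0+0+0+0+0+0+0+0+0+0+0+0+0+0+0+0+0+0 mod 2 = 0
  c[25] = d·G[:,25] = (10110010101011011100010111)·(00000000000000000000100000) mod 2 = 0+0+0+0+0+0+0+0+0+0+0+0+0+0+0+0+0+0+0+0+0+0+0+0+0+0 mod 2 = 0
  c[26] = d·G[:,26] = (10110010101011011100010111)·(00000000000000000000010000) mod 2 = 0+0+0+0+0+0+0+0+0+0+0+0+0+0+0+0+0+0+0+0+0+1+0+0+0+0 mod 2 = 1
  c[27] = d·G[:,27] = (10110010101011011100010111)·(00000000000000000000001000) mod 2 = 0+0+0+0+0+0+0+0+0+0+0+0+0+0+0+0+0+0+0+0+0+0+0+0+0+0 mod 2 = 0
  c[28] = d·G[:,28] = (10110010101011011100010111)·(00000000000000000000000100) mod 2 = 0+0+0+0+0+0+0+0+0+0+0+0+0+0+0+0+0+0+0+0+0+0+0+1+0+0 mod 2 = 1
  c[29] = d·G[:,29] = (10110010101011011100010111)·(00000000000000000000000010) mod 2 = 0+0+0+0+0+0+0+0+0+0+0+0+0+0+0+0+0+0+0+0+0+0+0+0+1+0 mod 2 = 1
  c[30] = d·G[:,30] = (10110010101011011100010111)·(00000000000000000000000001) mod 2 = 0+0+0+0+0+0+0+0+0+0+0+0+0+0+0+0+0+0+0+0+0+0+0+0+0+1 mod 2 = 1
Codeword = 1010011100101011011011100010111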